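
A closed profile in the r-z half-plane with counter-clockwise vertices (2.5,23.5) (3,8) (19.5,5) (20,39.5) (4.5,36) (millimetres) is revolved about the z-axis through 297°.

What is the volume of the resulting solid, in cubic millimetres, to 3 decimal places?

Profile (r,z), 5 vertices: (2.5,23.5) (3,8) (19.5,5) (20,39.5) (4.5,36)
edge 0: (2.5,23.5)→(3,8)  cross = 2.5·8 − 3·23.5 = -50.5000; (r_i+r_j)·cross = 5.5·-50.5000 = -277.7500
edge 1: (3,8)→(19.5,5)  cross = 3·5 − 19.5·8 = -141.0000; (r_i+r_j)·cross = 22.5·-141.0000 = -3172.5000
edge 2: (19.5,5)→(20,39.5)  cross = 19.5·39.5 − 20·5 = 670.2500; (r_i+r_j)·cross = 39.5·670.2500 = 26474.8750
edge 3: (20,39.5)→(4.5,36)  cross = 20·36 − 4.5·39.5 = 542.2500; (r_i+r_j)·cross = 24.5·542.2500 = 13285.1250
edge 4: (4.5,36)→(2.5,23.5)  cross = 4.5·23.5 − 2.5·36 = 15.7500; (r_i+r_j)·cross = 7·15.7500 = 110.2500
Σcross = 1036.7500 → A = |Σcross|/2 = 518.3750 mm²
Σ(r_i+r_j)·cross = 36420.0000 → first moment M = |Σ|/6 = 6070.0000
R_c = M/A = 6070.0000/518.3750 = 11.7097 mm
θ = 297° = 5.183628 rad
V = θ·R_c·A = 5.183628·11.7097·518.3750 = 31464.621 mm³

Volume = 31464.621 mm³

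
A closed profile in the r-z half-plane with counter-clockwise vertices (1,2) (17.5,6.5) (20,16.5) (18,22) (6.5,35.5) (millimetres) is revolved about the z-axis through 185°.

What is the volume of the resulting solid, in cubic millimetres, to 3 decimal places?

Volume = 12292.872 mm³

Profile (r,z), 5 vertices: (1,2) (17.5,6.5) (20,16.5) (18,22) (6.5,35.5)
edge 0: (1,2)→(17.5,6.5)  cross = 1·6.5 − 17.5·2 = -28.5000; (r_i+r_j)·cross = 18.5·-28.5000 = -527.2500
edge 1: (17.5,6.5)→(20,16.5)  cross = 17.5·16.5 − 20·6.5 = 158.7500; (r_i+r_j)·cross = 37.5·158.7500 = 5953.1250
edge 2: (20,16.5)→(18,22)  cross = 20·22 − 18·16.5 = 143.0000; (r_i+r_j)·cross = 38·143.0000 = 5434.0000
edge 3: (18,22)→(6.5,35.5)  cross = 18·35.5 − 6.5·22 = 496.0000; (r_i+r_j)·cross = 24.5·496.0000 = 12152.0000
edge 4: (6.5,35.5)→(1,2)  cross = 6.5·2 − 1·35.5 = -22.5000; (r_i+r_j)·cross = 7.5·-22.5000 = -168.7500
Σcross = 746.7500 → A = |Σcross|/2 = 373.3750 mm²
Σ(r_i+r_j)·cross = 22843.1250 → first moment M = |Σ|/6 = 3807.1875
R_c = M/A = 3807.1875/373.3750 = 10.1967 mm
θ = 185° = 3.228859 rad
V = θ·R_c·A = 3.228859·10.1967·373.3750 = 12292.872 mm³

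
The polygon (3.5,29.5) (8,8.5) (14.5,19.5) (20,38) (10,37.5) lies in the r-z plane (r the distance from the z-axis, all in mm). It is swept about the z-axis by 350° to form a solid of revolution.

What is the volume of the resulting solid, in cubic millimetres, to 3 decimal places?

Profile (r,z), 5 vertices: (3.5,29.5) (8,8.5) (14.5,19.5) (20,38) (10,37.5)
edge 0: (3.5,29.5)→(8,8.5)  cross = 3.5·8.5 − 8·29.5 = -206.2500; (r_i+r_j)·cross = 11.5·-206.2500 = -2371.8750
edge 1: (8,8.5)→(14.5,19.5)  cross = 8·19.5 − 14.5·8.5 = 32.7500; (r_i+r_j)·cross = 22.5·32.7500 = 736.8750
edge 2: (14.5,19.5)→(20,38)  cross = 14.5·38 − 20·19.5 = 161.0000; (r_i+r_j)·cross = 34.5·161.0000 = 5554.5000
edge 3: (20,38)→(10,37.5)  cross = 20·37.5 − 10·38 = 370.0000; (r_i+r_j)·cross = 30·370.0000 = 11100.0000
edge 4: (10,37.5)→(3.5,29.5)  cross = 10·29.5 − 3.5·37.5 = 163.7500; (r_i+r_j)·cross = 13.5·163.7500 = 2210.6250
Σcross = 521.2500 → A = |Σcross|/2 = 260.6250 mm²
Σ(r_i+r_j)·cross = 17230.1250 → first moment M = |Σ|/6 = 2871.6875
R_c = M/A = 2871.6875/260.6250 = 11.0185 mm
θ = 350° = 6.108652 rad
V = θ·R_c·A = 6.108652·11.0185·260.6250 = 17542.141 mm³

Volume = 17542.141 mm³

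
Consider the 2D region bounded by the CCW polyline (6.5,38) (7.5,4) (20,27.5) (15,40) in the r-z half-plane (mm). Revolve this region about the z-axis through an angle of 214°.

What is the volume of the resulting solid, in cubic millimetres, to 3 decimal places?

Volume = 12495.691 mm³

Profile (r,z), 4 vertices: (6.5,38) (7.5,4) (20,27.5) (15,40)
edge 0: (6.5,38)→(7.5,4)  cross = 6.5·4 − 7.5·38 = -259.0000; (r_i+r_j)·cross = 14·-259.0000 = -3626.0000
edge 1: (7.5,4)→(20,27.5)  cross = 7.5·27.5 − 20·4 = 126.2500; (r_i+r_j)·cross = 27.5·126.2500 = 3471.8750
edge 2: (20,27.5)→(15,40)  cross = 20·40 − 15·27.5 = 387.5000; (r_i+r_j)·cross = 35·387.5000 = 13562.5000
edge 3: (15,40)→(6.5,38)  cross = 15·38 − 6.5·40 = 310.0000; (r_i+r_j)·cross = 21.5·310.0000 = 6665.0000
Σcross = 564.7500 → A = |Σcross|/2 = 282.3750 mm²
Σ(r_i+r_j)·cross = 20073.3750 → first moment M = |Σ|/6 = 3345.5625
R_c = M/A = 3345.5625/282.3750 = 11.8479 mm
θ = 214° = 3.735005 rad
V = θ·R_c·A = 3.735005·11.8479·282.3750 = 12495.691 mm³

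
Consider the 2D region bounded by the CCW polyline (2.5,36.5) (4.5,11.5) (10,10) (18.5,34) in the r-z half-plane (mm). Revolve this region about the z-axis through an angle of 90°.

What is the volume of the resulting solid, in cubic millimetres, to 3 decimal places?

Volume = 3887.525 mm³

Profile (r,z), 4 vertices: (2.5,36.5) (4.5,11.5) (10,10) (18.5,34)
edge 0: (2.5,36.5)→(4.5,11.5)  cross = 2.5·11.5 − 4.5·36.5 = -135.5000; (r_i+r_j)·cross = 7·-135.5000 = -948.5000
edge 1: (4.5,11.5)→(10,10)  cross = 4.5·10 − 10·11.5 = -70.0000; (r_i+r_j)·cross = 14.5·-70.0000 = -1015.0000
edge 2: (10,10)→(18.5,34)  cross = 10·34 − 18.5·10 = 155.0000; (r_i+r_j)·cross = 28.5·155.0000 = 4417.5000
edge 3: (18.5,34)→(2.5,36.5)  cross = 18.5·36.5 − 2.5·34 = 590.2500; (r_i+r_j)·cross = 21·590.2500 = 12395.2500
Σcross = 539.7500 → A = |Σcross|/2 = 269.8750 mm²
Σ(r_i+r_j)·cross = 14849.2500 → first moment M = |Σ|/6 = 2474.8750
R_c = M/A = 2474.8750/269.8750 = 9.1704 mm
θ = 90° = 1.570796 rad
V = θ·R_c·A = 1.570796·9.1704·269.8750 = 3887.525 mm³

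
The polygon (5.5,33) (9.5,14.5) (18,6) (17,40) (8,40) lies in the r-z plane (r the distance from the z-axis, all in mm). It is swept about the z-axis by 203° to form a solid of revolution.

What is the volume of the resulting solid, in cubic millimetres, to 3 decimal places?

Profile (r,z), 5 vertices: (5.5,33) (9.5,14.5) (18,6) (17,40) (8,40)
edge 0: (5.5,33)→(9.5,14.5)  cross = 5.5·14.5 − 9.5·33 = -233.7500; (r_i+r_j)·cross = 15·-233.7500 = -3506.2500
edge 1: (9.5,14.5)→(18,6)  cross = 9.5·6 − 18·14.5 = -204.0000; (r_i+r_j)·cross = 27.5·-204.0000 = -5610.0000
edge 2: (18,6)→(17,40)  cross = 18·40 − 17·6 = 618.0000; (r_i+r_j)·cross = 35·618.0000 = 21630.0000
edge 3: (17,40)→(8,40)  cross = 17·40 − 8·40 = 360.0000; (r_i+r_j)·cross = 25·360.0000 = 9000.0000
edge 4: (8,40)→(5.5,33)  cross = 8·33 − 5.5·40 = 44.0000; (r_i+r_j)·cross = 13.5·44.0000 = 594.0000
Σcross = 584.2500 → A = |Σcross|/2 = 292.1250 mm²
Σ(r_i+r_j)·cross = 22107.7500 → first moment M = |Σ|/6 = 3684.6250
R_c = M/A = 3684.6250/292.1250 = 12.6132 mm
θ = 203° = 3.543018 rad
V = θ·R_c·A = 3.543018·12.6132·292.1250 = 13054.694 mm³

Volume = 13054.694 mm³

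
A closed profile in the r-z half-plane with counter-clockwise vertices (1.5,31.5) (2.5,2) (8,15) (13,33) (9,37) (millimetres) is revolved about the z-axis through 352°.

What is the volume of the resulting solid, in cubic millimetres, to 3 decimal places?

Volume = 8000.706 mm³

Profile (r,z), 5 vertices: (1.5,31.5) (2.5,2) (8,15) (13,33) (9,37)
edge 0: (1.5,31.5)→(2.5,2)  cross = 1.5·2 − 2.5·31.5 = -75.7500; (r_i+r_j)·cross = 4·-75.7500 = -303.0000
edge 1: (2.5,2)→(8,15)  cross = 2.5·15 − 8·2 = 21.5000; (r_i+r_j)·cross = 10.5·21.5000 = 225.7500
edge 2: (8,15)→(13,33)  cross = 8·33 − 13·15 = 69.0000; (r_i+r_j)·cross = 21·69.0000 = 1449.0000
edge 3: (13,33)→(9,37)  cross = 13·37 − 9·33 = 184.0000; (r_i+r_j)·cross = 22·184.0000 = 4048.0000
edge 4: (9,37)→(1.5,31.5)  cross = 9·31.5 − 1.5·37 = 228.0000; (r_i+r_j)·cross = 10.5·228.0000 = 2394.0000
Σcross = 426.7500 → A = |Σcross|/2 = 213.3750 mm²
Σ(r_i+r_j)·cross = 7813.7500 → first moment M = |Σ|/6 = 1302.2917
R_c = M/A = 1302.2917/213.3750 = 6.1033 mm
θ = 352° = 6.143559 rad
V = θ·R_c·A = 6.143559·6.1033·213.3750 = 8000.706 mm³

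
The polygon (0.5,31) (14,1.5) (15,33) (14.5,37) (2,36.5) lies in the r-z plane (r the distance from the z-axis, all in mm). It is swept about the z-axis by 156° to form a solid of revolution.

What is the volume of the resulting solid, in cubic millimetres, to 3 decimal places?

Volume = 7415.367 mm³

Profile (r,z), 5 vertices: (0.5,31) (14,1.5) (15,33) (14.5,37) (2,36.5)
edge 0: (0.5,31)→(14,1.5)  cross = 0.5·1.5 − 14·31 = -433.2500; (r_i+r_j)·cross = 14.5·-433.2500 = -6282.1250
edge 1: (14,1.5)→(15,33)  cross = 14·33 − 15·1.5 = 439.5000; (r_i+r_j)·cross = 29·439.5000 = 12745.5000
edge 2: (15,33)→(14.5,37)  cross = 15·37 − 14.5·33 = 76.5000; (r_i+r_j)·cross = 29.5·76.5000 = 2256.7500
edge 3: (14.5,37)→(2,36.5)  cross = 14.5·36.5 − 2·37 = 455.2500; (r_i+r_j)·cross = 16.5·455.2500 = 7511.6250
edge 4: (2,36.5)→(0.5,31)  cross = 2·31 − 0.5·36.5 = 43.7500; (r_i+r_j)·cross = 2.5·43.7500 = 109.3750
Σcross = 581.7500 → A = |Σcross|/2 = 290.8750 mm²
Σ(r_i+r_j)·cross = 16341.1250 → first moment M = |Σ|/6 = 2723.5208
R_c = M/A = 2723.5208/290.8750 = 9.3632 mm
θ = 156° = 2.722714 rad
V = θ·R_c·A = 2.722714·9.3632·290.8750 = 7415.367 mm³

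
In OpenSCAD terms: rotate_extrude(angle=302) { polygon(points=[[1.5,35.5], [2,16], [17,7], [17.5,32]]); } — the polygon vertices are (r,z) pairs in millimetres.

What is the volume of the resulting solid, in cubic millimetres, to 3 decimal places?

Volume = 17892.051 mm³

Profile (r,z), 4 vertices: (1.5,35.5) (2,16) (17,7) (17.5,32)
edge 0: (1.5,35.5)→(2,16)  cross = 1.5·16 − 2·35.5 = -47.0000; (r_i+r_j)·cross = 3.5·-47.0000 = -164.5000
edge 1: (2,16)→(17,7)  cross = 2·7 − 17·16 = -258.0000; (r_i+r_j)·cross = 19·-258.0000 = -4902.0000
edge 2: (17,7)→(17.5,32)  cross = 17·32 − 17.5·7 = 421.5000; (r_i+r_j)·cross = 34.5·421.5000 = 14541.7500
edge 3: (17.5,32)→(1.5,35.5)  cross = 17.5·35.5 − 1.5·32 = 573.2500; (r_i+r_j)·cross = 19·573.2500 = 10891.7500
Σcross = 689.7500 → A = |Σcross|/2 = 344.8750 mm²
Σ(r_i+r_j)·cross = 20367.0000 → first moment M = |Σ|/6 = 3394.5000
R_c = M/A = 3394.5000/344.8750 = 9.8427 mm
θ = 302° = 5.270894 rad
V = θ·R_c·A = 5.270894·9.8427·344.8750 = 17892.051 mm³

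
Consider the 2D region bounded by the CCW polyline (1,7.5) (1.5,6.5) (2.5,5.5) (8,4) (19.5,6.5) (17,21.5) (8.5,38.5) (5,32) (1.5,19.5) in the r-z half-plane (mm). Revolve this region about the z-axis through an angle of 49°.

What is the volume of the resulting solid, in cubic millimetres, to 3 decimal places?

Volume = 3357.773 mm³

Profile (r,z), 9 vertices: (1,7.5) (1.5,6.5) (2.5,5.5) (8,4) (19.5,6.5) (17,21.5) (8.5,38.5) (5,32) (1.5,19.5)
edge 0: (1,7.5)→(1.5,6.5)  cross = 1·6.5 − 1.5·7.5 = -4.7500; (r_i+r_j)·cross = 2.5·-4.7500 = -11.8750
edge 1: (1.5,6.5)→(2.5,5.5)  cross = 1.5·5.5 − 2.5·6.5 = -8.0000; (r_i+r_j)·cross = 4·-8.0000 = -32.0000
edge 2: (2.5,5.5)→(8,4)  cross = 2.5·4 − 8·5.5 = -34.0000; (r_i+r_j)·cross = 10.5·-34.0000 = -357.0000
edge 3: (8,4)→(19.5,6.5)  cross = 8·6.5 − 19.5·4 = -26.0000; (r_i+r_j)·cross = 27.5·-26.0000 = -715.0000
edge 4: (19.5,6.5)→(17,21.5)  cross = 19.5·21.5 − 17·6.5 = 308.7500; (r_i+r_j)·cross = 36.5·308.7500 = 11269.3750
edge 5: (17,21.5)→(8.5,38.5)  cross = 17·38.5 − 8.5·21.5 = 471.7500; (r_i+r_j)·cross = 25.5·471.7500 = 12029.6250
edge 6: (8.5,38.5)→(5,32)  cross = 8.5·32 − 5·38.5 = 79.5000; (r_i+r_j)·cross = 13.5·79.5000 = 1073.2500
edge 7: (5,32)→(1.5,19.5)  cross = 5·19.5 − 1.5·32 = 49.5000; (r_i+r_j)·cross = 6.5·49.5000 = 321.7500
edge 8: (1.5,19.5)→(1,7.5)  cross = 1.5·7.5 − 1·19.5 = -8.2500; (r_i+r_j)·cross = 2.5·-8.2500 = -20.6250
Σcross = 828.5000 → A = |Σcross|/2 = 414.2500 mm²
Σ(r_i+r_j)·cross = 23557.5000 → first moment M = |Σ|/6 = 3926.2500
R_c = M/A = 3926.2500/414.2500 = 9.4780 mm
θ = 49° = 0.855211 rad
V = θ·R_c·A = 0.855211·9.4780·414.2500 = 3357.773 mm³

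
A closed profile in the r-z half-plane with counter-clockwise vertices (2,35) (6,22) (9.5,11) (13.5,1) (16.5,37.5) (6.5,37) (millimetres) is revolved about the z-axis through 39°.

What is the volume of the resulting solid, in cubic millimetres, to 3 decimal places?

Volume = 2006.980 mm³

Profile (r,z), 6 vertices: (2,35) (6,22) (9.5,11) (13.5,1) (16.5,37.5) (6.5,37)
edge 0: (2,35)→(6,22)  cross = 2·22 − 6·35 = -166.0000; (r_i+r_j)·cross = 8·-166.0000 = -1328.0000
edge 1: (6,22)→(9.5,11)  cross = 6·11 − 9.5·22 = -143.0000; (r_i+r_j)·cross = 15.5·-143.0000 = -2216.5000
edge 2: (9.5,11)→(13.5,1)  cross = 9.5·1 − 13.5·11 = -139.0000; (r_i+r_j)·cross = 23·-139.0000 = -3197.0000
edge 3: (13.5,1)→(16.5,37.5)  cross = 13.5·37.5 − 16.5·1 = 489.7500; (r_i+r_j)·cross = 30·489.7500 = 14692.5000
edge 4: (16.5,37.5)→(6.5,37)  cross = 16.5·37 − 6.5·37.5 = 366.7500; (r_i+r_j)·cross = 23·366.7500 = 8435.2500
edge 5: (6.5,37)→(2,35)  cross = 6.5·35 − 2·37 = 153.5000; (r_i+r_j)·cross = 8.5·153.5000 = 1304.7500
Σcross = 562.0000 → A = |Σcross|/2 = 281.0000 mm²
Σ(r_i+r_j)·cross = 17691.0000 → first moment M = |Σ|/6 = 2948.5000
R_c = M/A = 2948.5000/281.0000 = 10.4929 mm
θ = 39° = 0.680678 rad
V = θ·R_c·A = 0.680678·10.4929·281.0000 = 2006.980 mm³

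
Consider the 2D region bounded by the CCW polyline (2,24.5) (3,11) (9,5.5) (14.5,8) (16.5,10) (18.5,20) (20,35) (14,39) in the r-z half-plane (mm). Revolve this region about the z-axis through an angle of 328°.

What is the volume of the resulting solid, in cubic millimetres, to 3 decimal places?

Volume = 26407.114 mm³

Profile (r,z), 8 vertices: (2,24.5) (3,11) (9,5.5) (14.5,8) (16.5,10) (18.5,20) (20,35) (14,39)
edge 0: (2,24.5)→(3,11)  cross = 2·11 − 3·24.5 = -51.5000; (r_i+r_j)·cross = 5·-51.5000 = -257.5000
edge 1: (3,11)→(9,5.5)  cross = 3·5.5 − 9·11 = -82.5000; (r_i+r_j)·cross = 12·-82.5000 = -990.0000
edge 2: (9,5.5)→(14.5,8)  cross = 9·8 − 14.5·5.5 = -7.7500; (r_i+r_j)·cross = 23.5·-7.7500 = -182.1250
edge 3: (14.5,8)→(16.5,10)  cross = 14.5·10 − 16.5·8 = 13.0000; (r_i+r_j)·cross = 31·13.0000 = 403.0000
edge 4: (16.5,10)→(18.5,20)  cross = 16.5·20 − 18.5·10 = 145.0000; (r_i+r_j)·cross = 35·145.0000 = 5075.0000
edge 5: (18.5,20)→(20,35)  cross = 18.5·35 − 20·20 = 247.5000; (r_i+r_j)·cross = 38.5·247.5000 = 9528.7500
edge 6: (20,35)→(14,39)  cross = 20·39 − 14·35 = 290.0000; (r_i+r_j)·cross = 34·290.0000 = 9860.0000
edge 7: (14,39)→(2,24.5)  cross = 14·24.5 − 2·39 = 265.0000; (r_i+r_j)·cross = 16·265.0000 = 4240.0000
Σcross = 818.7500 → A = |Σcross|/2 = 409.3750 mm²
Σ(r_i+r_j)·cross = 27677.1250 → first moment M = |Σ|/6 = 4612.8542
R_c = M/A = 4612.8542/409.3750 = 11.2680 mm
θ = 328° = 5.724680 rad
V = θ·R_c·A = 5.724680·11.2680·409.3750 = 26407.114 mm³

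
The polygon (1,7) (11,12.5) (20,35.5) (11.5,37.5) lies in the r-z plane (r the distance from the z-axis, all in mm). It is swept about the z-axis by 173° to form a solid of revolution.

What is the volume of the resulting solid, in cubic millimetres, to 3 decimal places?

Volume = 7490.236 mm³

Profile (r,z), 4 vertices: (1,7) (11,12.5) (20,35.5) (11.5,37.5)
edge 0: (1,7)→(11,12.5)  cross = 1·12.5 − 11·7 = -64.5000; (r_i+r_j)·cross = 12·-64.5000 = -774.0000
edge 1: (11,12.5)→(20,35.5)  cross = 11·35.5 − 20·12.5 = 140.5000; (r_i+r_j)·cross = 31·140.5000 = 4355.5000
edge 2: (20,35.5)→(11.5,37.5)  cross = 20·37.5 − 11.5·35.5 = 341.7500; (r_i+r_j)·cross = 31.5·341.7500 = 10765.1250
edge 3: (11.5,37.5)→(1,7)  cross = 11.5·7 − 1·37.5 = 43.0000; (r_i+r_j)·cross = 12.5·43.0000 = 537.5000
Σcross = 460.7500 → A = |Σcross|/2 = 230.3750 mm²
Σ(r_i+r_j)·cross = 14884.1250 → first moment M = |Σ|/6 = 2480.6875
R_c = M/A = 2480.6875/230.3750 = 10.7680 mm
θ = 173° = 3.019420 rad
V = θ·R_c·A = 3.019420·10.7680·230.3750 = 7490.236 mm³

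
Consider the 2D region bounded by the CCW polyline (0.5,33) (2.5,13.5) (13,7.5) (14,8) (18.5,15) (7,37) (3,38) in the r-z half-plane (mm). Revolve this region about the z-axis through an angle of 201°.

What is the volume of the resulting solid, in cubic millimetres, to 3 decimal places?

Profile (r,z), 7 vertices: (0.5,33) (2.5,13.5) (13,7.5) (14,8) (18.5,15) (7,37) (3,38)
edge 0: (0.5,33)→(2.5,13.5)  cross = 0.5·13.5 − 2.5·33 = -75.7500; (r_i+r_j)·cross = 3·-75.7500 = -227.2500
edge 1: (2.5,13.5)→(13,7.5)  cross = 2.5·7.5 − 13·13.5 = -156.7500; (r_i+r_j)·cross = 15.5·-156.7500 = -2429.6250
edge 2: (13,7.5)→(14,8)  cross = 13·8 − 14·7.5 = -1.0000; (r_i+r_j)·cross = 27·-1.0000 = -27.0000
edge 3: (14,8)→(18.5,15)  cross = 14·15 − 18.5·8 = 62.0000; (r_i+r_j)·cross = 32.5·62.0000 = 2015.0000
edge 4: (18.5,15)→(7,37)  cross = 18.5·37 − 7·15 = 579.5000; (r_i+r_j)·cross = 25.5·579.5000 = 14777.2500
edge 5: (7,37)→(3,38)  cross = 7·38 − 3·37 = 155.0000; (r_i+r_j)·cross = 10·155.0000 = 1550.0000
edge 6: (3,38)→(0.5,33)  cross = 3·33 − 0.5·38 = 80.0000; (r_i+r_j)·cross = 3.5·80.0000 = 280.0000
Σcross = 643.0000 → A = |Σcross|/2 = 321.5000 mm²
Σ(r_i+r_j)·cross = 15938.3750 → first moment M = |Σ|/6 = 2656.3958
R_c = M/A = 2656.3958/321.5000 = 8.2625 mm
θ = 201° = 3.508112 rad
V = θ·R_c·A = 3.508112·8.2625·321.5000 = 9318.934 mm³

Volume = 9318.934 mm³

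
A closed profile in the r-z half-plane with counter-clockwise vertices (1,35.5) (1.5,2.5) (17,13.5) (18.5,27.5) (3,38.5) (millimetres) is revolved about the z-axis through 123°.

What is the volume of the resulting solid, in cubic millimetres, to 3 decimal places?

Profile (r,z), 5 vertices: (1,35.5) (1.5,2.5) (17,13.5) (18.5,27.5) (3,38.5)
edge 0: (1,35.5)→(1.5,2.5)  cross = 1·2.5 − 1.5·35.5 = -50.7500; (r_i+r_j)·cross = 2.5·-50.7500 = -126.8750
edge 1: (1.5,2.5)→(17,13.5)  cross = 1.5·13.5 − 17·2.5 = -22.2500; (r_i+r_j)·cross = 18.5·-22.2500 = -411.6250
edge 2: (17,13.5)→(18.5,27.5)  cross = 17·27.5 − 18.5·13.5 = 217.7500; (r_i+r_j)·cross = 35.5·217.7500 = 7730.1250
edge 3: (18.5,27.5)→(3,38.5)  cross = 18.5·38.5 − 3·27.5 = 629.7500; (r_i+r_j)·cross = 21.5·629.7500 = 13539.6250
edge 4: (3,38.5)→(1,35.5)  cross = 3·35.5 − 1·38.5 = 68.0000; (r_i+r_j)·cross = 4·68.0000 = 272.0000
Σcross = 842.5000 → A = |Σcross|/2 = 421.2500 mm²
Σ(r_i+r_j)·cross = 21003.2500 → first moment M = |Σ|/6 = 3500.5417
R_c = M/A = 3500.5417/421.2500 = 8.3099 mm
θ = 123° = 2.146755 rad
V = θ·R_c·A = 2.146755·8.3099·421.2500 = 7514.805 mm³

Volume = 7514.805 mm³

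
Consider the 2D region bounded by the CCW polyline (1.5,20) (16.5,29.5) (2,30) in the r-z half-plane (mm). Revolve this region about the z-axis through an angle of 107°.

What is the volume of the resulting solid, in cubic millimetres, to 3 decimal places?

Volume = 904.182 mm³

Profile (r,z), 3 vertices: (1.5,20) (16.5,29.5) (2,30)
edge 0: (1.5,20)→(16.5,29.5)  cross = 1.5·29.5 − 16.5·20 = -285.7500; (r_i+r_j)·cross = 18·-285.7500 = -5143.5000
edge 1: (16.5,29.5)→(2,30)  cross = 16.5·30 − 2·29.5 = 436.0000; (r_i+r_j)·cross = 18.5·436.0000 = 8066.0000
edge 2: (2,30)→(1.5,20)  cross = 2·20 − 1.5·30 = -5.0000; (r_i+r_j)·cross = 3.5·-5.0000 = -17.5000
Σcross = 145.2500 → A = |Σcross|/2 = 72.6250 mm²
Σ(r_i+r_j)·cross = 2905.0000 → first moment M = |Σ|/6 = 484.1667
R_c = M/A = 484.1667/72.6250 = 6.6667 mm
θ = 107° = 1.867502 rad
V = θ·R_c·A = 1.867502·6.6667·72.6250 = 904.182 mm³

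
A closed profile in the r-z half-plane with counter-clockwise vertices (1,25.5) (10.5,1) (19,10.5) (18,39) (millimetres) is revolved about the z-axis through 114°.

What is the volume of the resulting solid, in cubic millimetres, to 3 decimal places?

Volume = 9294.520 mm³

Profile (r,z), 4 vertices: (1,25.5) (10.5,1) (19,10.5) (18,39)
edge 0: (1,25.5)→(10.5,1)  cross = 1·1 − 10.5·25.5 = -266.7500; (r_i+r_j)·cross = 11.5·-266.7500 = -3067.6250
edge 1: (10.5,1)→(19,10.5)  cross = 10.5·10.5 − 19·1 = 91.2500; (r_i+r_j)·cross = 29.5·91.2500 = 2691.8750
edge 2: (19,10.5)→(18,39)  cross = 19·39 − 18·10.5 = 552.0000; (r_i+r_j)·cross = 37·552.0000 = 20424.0000
edge 3: (18,39)→(1,25.5)  cross = 18·25.5 − 1·39 = 420.0000; (r_i+r_j)·cross = 19·420.0000 = 7980.0000
Σcross = 796.5000 → A = |Σcross|/2 = 398.2500 mm²
Σ(r_i+r_j)·cross = 28028.2500 → first moment M = |Σ|/6 = 4671.3750
R_c = M/A = 4671.3750/398.2500 = 11.7298 mm
θ = 114° = 1.989675 rad
V = θ·R_c·A = 1.989675·11.7298·398.2500 = 9294.520 mm³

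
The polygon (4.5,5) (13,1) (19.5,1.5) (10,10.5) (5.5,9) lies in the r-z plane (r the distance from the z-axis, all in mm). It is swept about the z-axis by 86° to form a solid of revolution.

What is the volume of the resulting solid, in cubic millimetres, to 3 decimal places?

Profile (r,z), 5 vertices: (4.5,5) (13,1) (19.5,1.5) (10,10.5) (5.5,9)
edge 0: (4.5,5)→(13,1)  cross = 4.5·1 − 13·5 = -60.5000; (r_i+r_j)·cross = 17.5·-60.5000 = -1058.7500
edge 1: (13,1)→(19.5,1.5)  cross = 13·1.5 − 19.5·1 = 0.0000; (r_i+r_j)·cross = 32.5·0.0000 = 0.0000
edge 2: (19.5,1.5)→(10,10.5)  cross = 19.5·10.5 − 10·1.5 = 189.7500; (r_i+r_j)·cross = 29.5·189.7500 = 5597.6250
edge 3: (10,10.5)→(5.5,9)  cross = 10·9 − 5.5·10.5 = 32.2500; (r_i+r_j)·cross = 15.5·32.2500 = 499.8750
edge 4: (5.5,9)→(4.5,5)  cross = 5.5·5 − 4.5·9 = -13.0000; (r_i+r_j)·cross = 10·-13.0000 = -130.0000
Σcross = 148.5000 → A = |Σcross|/2 = 74.2500 mm²
Σ(r_i+r_j)·cross = 4908.7500 → first moment M = |Σ|/6 = 818.1250
R_c = M/A = 818.1250/74.2500 = 11.0185 mm
θ = 86° = 1.500983 rad
V = θ·R_c·A = 1.500983·11.0185·74.2500 = 1227.992 mm³

Volume = 1227.992 mm³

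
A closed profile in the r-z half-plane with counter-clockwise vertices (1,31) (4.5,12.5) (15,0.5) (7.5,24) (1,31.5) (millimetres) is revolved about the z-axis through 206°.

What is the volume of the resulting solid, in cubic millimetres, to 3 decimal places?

Volume = 3300.482 mm³

Profile (r,z), 5 vertices: (1,31) (4.5,12.5) (15,0.5) (7.5,24) (1,31.5)
edge 0: (1,31)→(4.5,12.5)  cross = 1·12.5 − 4.5·31 = -127.0000; (r_i+r_j)·cross = 5.5·-127.0000 = -698.5000
edge 1: (4.5,12.5)→(15,0.5)  cross = 4.5·0.5 − 15·12.5 = -185.2500; (r_i+r_j)·cross = 19.5·-185.2500 = -3612.3750
edge 2: (15,0.5)→(7.5,24)  cross = 15·24 − 7.5·0.5 = 356.2500; (r_i+r_j)·cross = 22.5·356.2500 = 8015.6250
edge 3: (7.5,24)→(1,31.5)  cross = 7.5·31.5 − 1·24 = 212.2500; (r_i+r_j)·cross = 8.5·212.2500 = 1804.1250
edge 4: (1,31.5)→(1,31)  cross = 1·31 − 1·31.5 = -0.5000; (r_i+r_j)·cross = 2·-0.5000 = -1.0000
Σcross = 255.7500 → A = |Σcross|/2 = 127.8750 mm²
Σ(r_i+r_j)·cross = 5507.8750 → first moment M = |Σ|/6 = 917.9792
R_c = M/A = 917.9792/127.8750 = 7.1787 mm
θ = 206° = 3.595378 rad
V = θ·R_c·A = 3.595378·7.1787·127.8750 = 3300.482 mm³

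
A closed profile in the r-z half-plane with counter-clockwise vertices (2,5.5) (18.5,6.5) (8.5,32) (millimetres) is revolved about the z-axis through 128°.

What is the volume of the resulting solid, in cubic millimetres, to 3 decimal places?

Volume = 4651.140 mm³

Profile (r,z), 3 vertices: (2,5.5) (18.5,6.5) (8.5,32)
edge 0: (2,5.5)→(18.5,6.5)  cross = 2·6.5 − 18.5·5.5 = -88.7500; (r_i+r_j)·cross = 20.5·-88.7500 = -1819.3750
edge 1: (18.5,6.5)→(8.5,32)  cross = 18.5·32 − 8.5·6.5 = 536.7500; (r_i+r_j)·cross = 27·536.7500 = 14492.2500
edge 2: (8.5,32)→(2,5.5)  cross = 8.5·5.5 − 2·32 = -17.2500; (r_i+r_j)·cross = 10.5·-17.2500 = -181.1250
Σcross = 430.7500 → A = |Σcross|/2 = 215.3750 mm²
Σ(r_i+r_j)·cross = 12491.7500 → first moment M = |Σ|/6 = 2081.9583
R_c = M/A = 2081.9583/215.3750 = 9.6667 mm
θ = 128° = 2.234021 rad
V = θ·R_c·A = 2.234021·9.6667·215.3750 = 4651.140 mm³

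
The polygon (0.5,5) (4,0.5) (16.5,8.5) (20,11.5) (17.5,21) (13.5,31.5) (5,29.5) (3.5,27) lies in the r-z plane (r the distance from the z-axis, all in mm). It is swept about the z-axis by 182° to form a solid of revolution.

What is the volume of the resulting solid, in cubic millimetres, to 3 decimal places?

Volume = 11860.519 mm³

Profile (r,z), 8 vertices: (0.5,5) (4,0.5) (16.5,8.5) (20,11.5) (17.5,21) (13.5,31.5) (5,29.5) (3.5,27)
edge 0: (0.5,5)→(4,0.5)  cross = 0.5·0.5 − 4·5 = -19.7500; (r_i+r_j)·cross = 4.5·-19.7500 = -88.8750
edge 1: (4,0.5)→(16.5,8.5)  cross = 4·8.5 − 16.5·0.5 = 25.7500; (r_i+r_j)·cross = 20.5·25.7500 = 527.8750
edge 2: (16.5,8.5)→(20,11.5)  cross = 16.5·11.5 − 20·8.5 = 19.7500; (r_i+r_j)·cross = 36.5·19.7500 = 720.8750
edge 3: (20,11.5)→(17.5,21)  cross = 20·21 − 17.5·11.5 = 218.7500; (r_i+r_j)·cross = 37.5·218.7500 = 8203.1250
edge 4: (17.5,21)→(13.5,31.5)  cross = 17.5·31.5 − 13.5·21 = 267.7500; (r_i+r_j)·cross = 31·267.7500 = 8300.2500
edge 5: (13.5,31.5)→(5,29.5)  cross = 13.5·29.5 − 5·31.5 = 240.7500; (r_i+r_j)·cross = 18.5·240.7500 = 4453.8750
edge 6: (5,29.5)→(3.5,27)  cross = 5·27 − 3.5·29.5 = 31.7500; (r_i+r_j)·cross = 8.5·31.7500 = 269.8750
edge 7: (3.5,27)→(0.5,5)  cross = 3.5·5 − 0.5·27 = 4.0000; (r_i+r_j)·cross = 4·4.0000 = 16.0000
Σcross = 788.7500 → A = |Σcross|/2 = 394.3750 mm²
Σ(r_i+r_j)·cross = 22403.0000 → first moment M = |Σ|/6 = 3733.8333
R_c = M/A = 3733.8333/394.3750 = 9.4677 mm
θ = 182° = 3.176499 rad
V = θ·R_c·A = 3.176499·9.4677·394.3750 = 11860.519 mm³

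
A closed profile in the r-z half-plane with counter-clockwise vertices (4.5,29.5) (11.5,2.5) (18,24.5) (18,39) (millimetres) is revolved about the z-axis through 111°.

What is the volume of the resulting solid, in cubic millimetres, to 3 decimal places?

Volume = 6177.090 mm³

Profile (r,z), 4 vertices: (4.5,29.5) (11.5,2.5) (18,24.5) (18,39)
edge 0: (4.5,29.5)→(11.5,2.5)  cross = 4.5·2.5 − 11.5·29.5 = -328.0000; (r_i+r_j)·cross = 16·-328.0000 = -5248.0000
edge 1: (11.5,2.5)→(18,24.5)  cross = 11.5·24.5 − 18·2.5 = 236.7500; (r_i+r_j)·cross = 29.5·236.7500 = 6984.1250
edge 2: (18,24.5)→(18,39)  cross = 18·39 − 18·24.5 = 261.0000; (r_i+r_j)·cross = 36·261.0000 = 9396.0000
edge 3: (18,39)→(4.5,29.5)  cross = 18·29.5 − 4.5·39 = 355.5000; (r_i+r_j)·cross = 22.5·355.5000 = 7998.7500
Σcross = 525.2500 → A = |Σcross|/2 = 262.6250 mm²
Σ(r_i+r_j)·cross = 19130.8750 → first moment M = |Σ|/6 = 3188.4792
R_c = M/A = 3188.4792/262.6250 = 12.1408 mm
θ = 111° = 1.937315 rad
V = θ·R_c·A = 1.937315·12.1408·262.6250 = 6177.090 mm³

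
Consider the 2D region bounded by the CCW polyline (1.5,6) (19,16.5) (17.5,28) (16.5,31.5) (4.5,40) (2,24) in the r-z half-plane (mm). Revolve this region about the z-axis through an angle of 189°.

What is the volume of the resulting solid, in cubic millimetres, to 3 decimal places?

Volume = 11580.951 mm³

Profile (r,z), 6 vertices: (1.5,6) (19,16.5) (17.5,28) (16.5,31.5) (4.5,40) (2,24)
edge 0: (1.5,6)→(19,16.5)  cross = 1.5·16.5 − 19·6 = -89.2500; (r_i+r_j)·cross = 20.5·-89.2500 = -1829.6250
edge 1: (19,16.5)→(17.5,28)  cross = 19·28 − 17.5·16.5 = 243.2500; (r_i+r_j)·cross = 36.5·243.2500 = 8878.6250
edge 2: (17.5,28)→(16.5,31.5)  cross = 17.5·31.5 − 16.5·28 = 89.2500; (r_i+r_j)·cross = 34·89.2500 = 3034.5000
edge 3: (16.5,31.5)→(4.5,40)  cross = 16.5·40 − 4.5·31.5 = 518.2500; (r_i+r_j)·cross = 21·518.2500 = 10883.2500
edge 4: (4.5,40)→(2,24)  cross = 4.5·24 − 2·40 = 28.0000; (r_i+r_j)·cross = 6.5·28.0000 = 182.0000
edge 5: (2,24)→(1.5,6)  cross = 2·6 − 1.5·24 = -24.0000; (r_i+r_j)·cross = 3.5·-24.0000 = -84.0000
Σcross = 765.5000 → A = |Σcross|/2 = 382.7500 mm²
Σ(r_i+r_j)·cross = 21064.7500 → first moment M = |Σ|/6 = 3510.7917
R_c = M/A = 3510.7917/382.7500 = 9.1725 mm
θ = 189° = 3.298672 rad
V = θ·R_c·A = 3.298672·9.1725·382.7500 = 11580.951 mm³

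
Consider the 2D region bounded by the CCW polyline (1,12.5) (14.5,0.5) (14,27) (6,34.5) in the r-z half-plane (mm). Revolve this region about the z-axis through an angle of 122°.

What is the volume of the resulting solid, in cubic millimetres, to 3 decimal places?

Volume = 5273.615 mm³

Profile (r,z), 4 vertices: (1,12.5) (14.5,0.5) (14,27) (6,34.5)
edge 0: (1,12.5)→(14.5,0.5)  cross = 1·0.5 − 14.5·12.5 = -180.7500; (r_i+r_j)·cross = 15.5·-180.7500 = -2801.6250
edge 1: (14.5,0.5)→(14,27)  cross = 14.5·27 − 14·0.5 = 384.5000; (r_i+r_j)·cross = 28.5·384.5000 = 10958.2500
edge 2: (14,27)→(6,34.5)  cross = 14·34.5 − 6·27 = 321.0000; (r_i+r_j)·cross = 20·321.0000 = 6420.0000
edge 3: (6,34.5)→(1,12.5)  cross = 6·12.5 − 1·34.5 = 40.5000; (r_i+r_j)·cross = 7·40.5000 = 283.5000
Σcross = 565.2500 → A = |Σcross|/2 = 282.6250 mm²
Σ(r_i+r_j)·cross = 14860.1250 → first moment M = |Σ|/6 = 2476.6875
R_c = M/A = 2476.6875/282.6250 = 8.7632 mm
θ = 122° = 2.129302 rad
V = θ·R_c·A = 2.129302·8.7632·282.6250 = 5273.615 mm³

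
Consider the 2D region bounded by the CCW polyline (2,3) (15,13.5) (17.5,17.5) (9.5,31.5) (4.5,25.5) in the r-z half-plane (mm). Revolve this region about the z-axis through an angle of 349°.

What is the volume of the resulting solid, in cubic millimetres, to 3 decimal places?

Volume = 12289.375 mm³

Profile (r,z), 5 vertices: (2,3) (15,13.5) (17.5,17.5) (9.5,31.5) (4.5,25.5)
edge 0: (2,3)→(15,13.5)  cross = 2·13.5 − 15·3 = -18.0000; (r_i+r_j)·cross = 17·-18.0000 = -306.0000
edge 1: (15,13.5)→(17.5,17.5)  cross = 15·17.5 − 17.5·13.5 = 26.2500; (r_i+r_j)·cross = 32.5·26.2500 = 853.1250
edge 2: (17.5,17.5)→(9.5,31.5)  cross = 17.5·31.5 − 9.5·17.5 = 385.0000; (r_i+r_j)·cross = 27·385.0000 = 10395.0000
edge 3: (9.5,31.5)→(4.5,25.5)  cross = 9.5·25.5 − 4.5·31.5 = 100.5000; (r_i+r_j)·cross = 14·100.5000 = 1407.0000
edge 4: (4.5,25.5)→(2,3)  cross = 4.5·3 − 2·25.5 = -37.5000; (r_i+r_j)·cross = 6.5·-37.5000 = -243.7500
Σcross = 456.2500 → A = |Σcross|/2 = 228.1250 mm²
Σ(r_i+r_j)·cross = 12105.3750 → first moment M = |Σ|/6 = 2017.5625
R_c = M/A = 2017.5625/228.1250 = 8.8441 mm
θ = 349° = 6.091199 rad
V = θ·R_c·A = 6.091199·8.8441·228.1250 = 12289.375 mm³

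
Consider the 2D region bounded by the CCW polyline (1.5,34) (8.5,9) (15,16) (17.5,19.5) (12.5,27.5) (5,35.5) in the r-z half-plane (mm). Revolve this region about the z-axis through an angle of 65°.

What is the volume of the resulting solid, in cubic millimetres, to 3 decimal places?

Profile (r,z), 6 vertices: (1.5,34) (8.5,9) (15,16) (17.5,19.5) (12.5,27.5) (5,35.5)
edge 0: (1.5,34)→(8.5,9)  cross = 1.5·9 − 8.5·34 = -275.5000; (r_i+r_j)·cross = 10·-275.5000 = -2755.0000
edge 1: (8.5,9)→(15,16)  cross = 8.5·16 − 15·9 = 1.0000; (r_i+r_j)·cross = 23.5·1.0000 = 23.5000
edge 2: (15,16)→(17.5,19.5)  cross = 15·19.5 − 17.5·16 = 12.5000; (r_i+r_j)·cross = 32.5·12.5000 = 406.2500
edge 3: (17.5,19.5)→(12.5,27.5)  cross = 17.5·27.5 − 12.5·19.5 = 237.5000; (r_i+r_j)·cross = 30·237.5000 = 7125.0000
edge 4: (12.5,27.5)→(5,35.5)  cross = 12.5·35.5 − 5·27.5 = 306.2500; (r_i+r_j)·cross = 17.5·306.2500 = 5359.3750
edge 5: (5,35.5)→(1.5,34)  cross = 5·34 − 1.5·35.5 = 116.7500; (r_i+r_j)·cross = 6.5·116.7500 = 758.8750
Σcross = 398.5000 → A = |Σcross|/2 = 199.2500 mm²
Σ(r_i+r_j)·cross = 10918.0000 → first moment M = |Σ|/6 = 1819.6667
R_c = M/A = 1819.6667/199.2500 = 9.1326 mm
θ = 65° = 1.134464 rad
V = θ·R_c·A = 1.134464·9.1326·199.2500 = 2064.346 mm³

Volume = 2064.346 mm³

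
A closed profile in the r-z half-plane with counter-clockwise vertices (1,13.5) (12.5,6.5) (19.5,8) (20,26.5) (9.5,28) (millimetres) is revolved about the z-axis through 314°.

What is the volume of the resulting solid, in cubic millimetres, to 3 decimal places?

Volume = 19355.854 mm³

Profile (r,z), 5 vertices: (1,13.5) (12.5,6.5) (19.5,8) (20,26.5) (9.5,28)
edge 0: (1,13.5)→(12.5,6.5)  cross = 1·6.5 − 12.5·13.5 = -162.2500; (r_i+r_j)·cross = 13.5·-162.2500 = -2190.3750
edge 1: (12.5,6.5)→(19.5,8)  cross = 12.5·8 − 19.5·6.5 = -26.7500; (r_i+r_j)·cross = 32·-26.7500 = -856.0000
edge 2: (19.5,8)→(20,26.5)  cross = 19.5·26.5 − 20·8 = 356.7500; (r_i+r_j)·cross = 39.5·356.7500 = 14091.6250
edge 3: (20,26.5)→(9.5,28)  cross = 20·28 − 9.5·26.5 = 308.2500; (r_i+r_j)·cross = 29.5·308.2500 = 9093.3750
edge 4: (9.5,28)→(1,13.5)  cross = 9.5·13.5 − 1·28 = 100.2500; (r_i+r_j)·cross = 10.5·100.2500 = 1052.6250
Σcross = 576.2500 → A = |Σcross|/2 = 288.1250 mm²
Σ(r_i+r_j)·cross = 21191.2500 → first moment M = |Σ|/6 = 3531.8750
R_c = M/A = 3531.8750/288.1250 = 12.2581 mm
θ = 314° = 5.480334 rad
V = θ·R_c·A = 5.480334·12.2581·288.1250 = 19355.854 mm³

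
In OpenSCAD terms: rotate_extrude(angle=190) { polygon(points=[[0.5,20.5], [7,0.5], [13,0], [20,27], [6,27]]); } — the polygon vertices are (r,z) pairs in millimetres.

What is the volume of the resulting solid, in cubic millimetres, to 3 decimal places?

Profile (r,z), 5 vertices: (0.5,20.5) (7,0.5) (13,0) (20,27) (6,27)
edge 0: (0.5,20.5)→(7,0.5)  cross = 0.5·0.5 − 7·20.5 = -143.2500; (r_i+r_j)·cross = 7.5·-143.2500 = -1074.3750
edge 1: (7,0.5)→(13,0)  cross = 7·0 − 13·0.5 = -6.5000; (r_i+r_j)·cross = 20·-6.5000 = -130.0000
edge 2: (13,0)→(20,27)  cross = 13·27 − 20·0 = 351.0000; (r_i+r_j)·cross = 33·351.0000 = 11583.0000
edge 3: (20,27)→(6,27)  cross = 20·27 − 6·27 = 378.0000; (r_i+r_j)·cross = 26·378.0000 = 9828.0000
edge 4: (6,27)→(0.5,20.5)  cross = 6·20.5 − 0.5·27 = 109.5000; (r_i+r_j)·cross = 6.5·109.5000 = 711.7500
Σcross = 688.7500 → A = |Σcross|/2 = 344.3750 mm²
Σ(r_i+r_j)·cross = 20918.3750 → first moment M = |Σ|/6 = 3486.3958
R_c = M/A = 3486.3958/344.3750 = 10.1238 mm
θ = 190° = 3.316126 rad
V = θ·R_c·A = 3.316126·10.1238·344.3750 = 11561.326 mm³

Volume = 11561.326 mm³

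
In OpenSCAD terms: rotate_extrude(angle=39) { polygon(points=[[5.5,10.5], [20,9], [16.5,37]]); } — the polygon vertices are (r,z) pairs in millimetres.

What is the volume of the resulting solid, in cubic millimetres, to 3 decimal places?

Volume = 1909.473 mm³

Profile (r,z), 3 vertices: (5.5,10.5) (20,9) (16.5,37)
edge 0: (5.5,10.5)→(20,9)  cross = 5.5·9 − 20·10.5 = -160.5000; (r_i+r_j)·cross = 25.5·-160.5000 = -4092.7500
edge 1: (20,9)→(16.5,37)  cross = 20·37 − 16.5·9 = 591.5000; (r_i+r_j)·cross = 36.5·591.5000 = 21589.7500
edge 2: (16.5,37)→(5.5,10.5)  cross = 16.5·10.5 − 5.5·37 = -30.2500; (r_i+r_j)·cross = 22·-30.2500 = -665.5000
Σcross = 400.7500 → A = |Σcross|/2 = 200.3750 mm²
Σ(r_i+r_j)·cross = 16831.5000 → first moment M = |Σ|/6 = 2805.2500
R_c = M/A = 2805.2500/200.3750 = 14.0000 mm
θ = 39° = 0.680678 rad
V = θ·R_c·A = 0.680678·14.0000·200.3750 = 1909.473 mm³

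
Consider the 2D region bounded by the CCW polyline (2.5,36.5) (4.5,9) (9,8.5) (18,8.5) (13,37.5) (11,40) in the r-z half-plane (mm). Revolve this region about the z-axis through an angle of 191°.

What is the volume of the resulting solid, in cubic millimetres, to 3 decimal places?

Profile (r,z), 6 vertices: (2.5,36.5) (4.5,9) (9,8.5) (18,8.5) (13,37.5) (11,40)
edge 0: (2.5,36.5)→(4.5,9)  cross = 2.5·9 − 4.5·36.5 = -141.7500; (r_i+r_j)·cross = 7·-141.7500 = -992.2500
edge 1: (4.5,9)→(9,8.5)  cross = 4.5·8.5 − 9·9 = -42.7500; (r_i+r_j)·cross = 13.5·-42.7500 = -577.1250
edge 2: (9,8.5)→(18,8.5)  cross = 9·8.5 − 18·8.5 = -76.5000; (r_i+r_j)·cross = 27·-76.5000 = -2065.5000
edge 3: (18,8.5)→(13,37.5)  cross = 18·37.5 − 13·8.5 = 564.5000; (r_i+r_j)·cross = 31·564.5000 = 17499.5000
edge 4: (13,37.5)→(11,40)  cross = 13·40 − 11·37.5 = 107.5000; (r_i+r_j)·cross = 24·107.5000 = 2580.0000
edge 5: (11,40)→(2.5,36.5)  cross = 11·36.5 − 2.5·40 = 301.5000; (r_i+r_j)·cross = 13.5·301.5000 = 4070.2500
Σcross = 712.5000 → A = |Σcross|/2 = 356.2500 mm²
Σ(r_i+r_j)·cross = 20514.8750 → first moment M = |Σ|/6 = 3419.1458
R_c = M/A = 3419.1458/356.2500 = 9.5976 mm
θ = 191° = 3.333579 rad
V = θ·R_c·A = 3.333579·9.5976·356.2500 = 11397.992 mm³

Volume = 11397.992 mm³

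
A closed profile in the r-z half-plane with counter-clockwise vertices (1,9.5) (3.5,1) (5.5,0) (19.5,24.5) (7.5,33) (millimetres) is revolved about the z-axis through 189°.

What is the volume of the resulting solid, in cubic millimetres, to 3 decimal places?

Volume = 8748.354 mm³

Profile (r,z), 5 vertices: (1,9.5) (3.5,1) (5.5,0) (19.5,24.5) (7.5,33)
edge 0: (1,9.5)→(3.5,1)  cross = 1·1 − 3.5·9.5 = -32.2500; (r_i+r_j)·cross = 4.5·-32.2500 = -145.1250
edge 1: (3.5,1)→(5.5,0)  cross = 3.5·0 − 5.5·1 = -5.5000; (r_i+r_j)·cross = 9·-5.5000 = -49.5000
edge 2: (5.5,0)→(19.5,24.5)  cross = 5.5·24.5 − 19.5·0 = 134.7500; (r_i+r_j)·cross = 25·134.7500 = 3368.7500
edge 3: (19.5,24.5)→(7.5,33)  cross = 19.5·33 − 7.5·24.5 = 459.7500; (r_i+r_j)·cross = 27·459.7500 = 12413.2500
edge 4: (7.5,33)→(1,9.5)  cross = 7.5·9.5 − 1·33 = 38.2500; (r_i+r_j)·cross = 8.5·38.2500 = 325.1250
Σcross = 595.0000 → A = |Σcross|/2 = 297.5000 mm²
Σ(r_i+r_j)·cross = 15912.5000 → first moment M = |Σ|/6 = 2652.0833
R_c = M/A = 2652.0833/297.5000 = 8.9146 mm
θ = 189° = 3.298672 rad
V = θ·R_c·A = 3.298672·8.9146·297.5000 = 8748.354 mm³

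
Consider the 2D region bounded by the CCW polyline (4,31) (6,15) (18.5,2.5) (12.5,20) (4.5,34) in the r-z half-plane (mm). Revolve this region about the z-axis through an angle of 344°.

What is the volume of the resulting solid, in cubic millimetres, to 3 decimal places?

Volume = 8540.344 mm³

Profile (r,z), 5 vertices: (4,31) (6,15) (18.5,2.5) (12.5,20) (4.5,34)
edge 0: (4,31)→(6,15)  cross = 4·15 − 6·31 = -126.0000; (r_i+r_j)·cross = 10·-126.0000 = -1260.0000
edge 1: (6,15)→(18.5,2.5)  cross = 6·2.5 − 18.5·15 = -262.5000; (r_i+r_j)·cross = 24.5·-262.5000 = -6431.2500
edge 2: (18.5,2.5)→(12.5,20)  cross = 18.5·20 − 12.5·2.5 = 338.7500; (r_i+r_j)·cross = 31·338.7500 = 10501.2500
edge 3: (12.5,20)→(4.5,34)  cross = 12.5·34 − 4.5·20 = 335.0000; (r_i+r_j)·cross = 17·335.0000 = 5695.0000
edge 4: (4.5,34)→(4,31)  cross = 4.5·31 − 4·34 = 3.5000; (r_i+r_j)·cross = 8.5·3.5000 = 29.7500
Σcross = 288.7500 → A = |Σcross|/2 = 144.3750 mm²
Σ(r_i+r_j)·cross = 8534.7500 → first moment M = |Σ|/6 = 1422.4583
R_c = M/A = 1422.4583/144.3750 = 9.8525 mm
θ = 344° = 6.003933 rad
V = θ·R_c·A = 6.003933·9.8525·144.3750 = 8540.344 mm³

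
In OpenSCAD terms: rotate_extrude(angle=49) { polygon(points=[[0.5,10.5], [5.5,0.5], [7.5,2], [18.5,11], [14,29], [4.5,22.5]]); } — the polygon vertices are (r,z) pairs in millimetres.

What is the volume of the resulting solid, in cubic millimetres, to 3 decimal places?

Profile (r,z), 6 vertices: (0.5,10.5) (5.5,0.5) (7.5,2) (18.5,11) (14,29) (4.5,22.5)
edge 0: (0.5,10.5)→(5.5,0.5)  cross = 0.5·0.5 − 5.5·10.5 = -57.5000; (r_i+r_j)·cross = 6·-57.5000 = -345.0000
edge 1: (5.5,0.5)→(7.5,2)  cross = 5.5·2 − 7.5·0.5 = 7.2500; (r_i+r_j)·cross = 13·7.2500 = 94.2500
edge 2: (7.5,2)→(18.5,11)  cross = 7.5·11 − 18.5·2 = 45.5000; (r_i+r_j)·cross = 26·45.5000 = 1183.0000
edge 3: (18.5,11)→(14,29)  cross = 18.5·29 − 14·11 = 382.5000; (r_i+r_j)·cross = 32.5·382.5000 = 12431.2500
edge 4: (14,29)→(4.5,22.5)  cross = 14·22.5 − 4.5·29 = 184.5000; (r_i+r_j)·cross = 18.5·184.5000 = 3413.2500
edge 5: (4.5,22.5)→(0.5,10.5)  cross = 4.5·10.5 − 0.5·22.5 = 36.0000; (r_i+r_j)·cross = 5·36.0000 = 180.0000
Σcross = 598.2500 → A = |Σcross|/2 = 299.1250 mm²
Σ(r_i+r_j)·cross = 16956.7500 → first moment M = |Σ|/6 = 2826.1250
R_c = M/A = 2826.1250/299.1250 = 9.4480 mm
θ = 49° = 0.855211 rad
V = θ·R_c·A = 0.855211·9.4480·299.1250 = 2416.934 mm³

Volume = 2416.934 mm³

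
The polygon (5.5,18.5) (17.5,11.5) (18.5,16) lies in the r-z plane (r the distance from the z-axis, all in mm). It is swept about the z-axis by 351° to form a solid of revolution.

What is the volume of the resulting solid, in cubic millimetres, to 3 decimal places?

Volume = 2584.706 mm³

Profile (r,z), 3 vertices: (5.5,18.5) (17.5,11.5) (18.5,16)
edge 0: (5.5,18.5)→(17.5,11.5)  cross = 5.5·11.5 − 17.5·18.5 = -260.5000; (r_i+r_j)·cross = 23·-260.5000 = -5991.5000
edge 1: (17.5,11.5)→(18.5,16)  cross = 17.5·16 − 18.5·11.5 = 67.2500; (r_i+r_j)·cross = 36·67.2500 = 2421.0000
edge 2: (18.5,16)→(5.5,18.5)  cross = 18.5·18.5 − 5.5·16 = 254.2500; (r_i+r_j)·cross = 24·254.2500 = 6102.0000
Σcross = 61.0000 → A = |Σcross|/2 = 30.5000 mm²
Σ(r_i+r_j)·cross = 2531.5000 → first moment M = |Σ|/6 = 421.9167
R_c = M/A = 421.9167/30.5000 = 13.8333 mm
θ = 351° = 6.126106 rad
V = θ·R_c·A = 6.126106·13.8333·30.5000 = 2584.706 mm³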